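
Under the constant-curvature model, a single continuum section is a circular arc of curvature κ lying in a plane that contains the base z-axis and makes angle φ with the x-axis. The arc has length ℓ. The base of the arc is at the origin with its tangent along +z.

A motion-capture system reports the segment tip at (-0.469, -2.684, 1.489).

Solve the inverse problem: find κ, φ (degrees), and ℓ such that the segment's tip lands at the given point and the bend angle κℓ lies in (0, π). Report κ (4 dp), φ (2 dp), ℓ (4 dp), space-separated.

ρ = √(x²+y²) = √(-0.469² + -2.684²) = 2.72467
φ = atan2(y, x) mod 360° = atan2(-2.684, -0.469) = 260.0883°
|p|² = ρ² + z² = 2.72467² + 1.489² = 9.64094
κ = 2ρ / |p|² = 2×2.72467 / 9.64094 = 0.56523
θ = 2·atan2(ρ, z) = 2·atan2(2.72467, 1.489) = 2.14131 rad
ℓ = θ/κ = 2.14131/0.56523 = 3.78839

0.5652 260.09 3.7884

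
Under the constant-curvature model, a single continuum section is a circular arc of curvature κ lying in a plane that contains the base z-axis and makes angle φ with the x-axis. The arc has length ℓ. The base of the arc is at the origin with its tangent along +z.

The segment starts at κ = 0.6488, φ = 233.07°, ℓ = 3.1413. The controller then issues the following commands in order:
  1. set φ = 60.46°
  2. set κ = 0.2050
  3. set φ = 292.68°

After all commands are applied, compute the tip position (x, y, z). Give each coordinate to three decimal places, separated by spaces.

0.377 -0.901 2.929

initial: κ=0.6488, φ=233.07°, ℓ=3.1413
cmd 1: set φ=60.46° → (κ,φ,ℓ)=(0.6488,60.46°,3.1413) → tip=(1.1022,1.9450,1.3761)
cmd 2: set κ=0.2050 → (κ,φ,ℓ)=(0.2050,60.46°,3.1413) → tip=(0.4817,0.8500,2.9286)
cmd 3: set φ=292.68° → (κ,φ,ℓ)=(0.2050,292.68°,3.1413) → tip=(0.3767,-0.9014,2.9286)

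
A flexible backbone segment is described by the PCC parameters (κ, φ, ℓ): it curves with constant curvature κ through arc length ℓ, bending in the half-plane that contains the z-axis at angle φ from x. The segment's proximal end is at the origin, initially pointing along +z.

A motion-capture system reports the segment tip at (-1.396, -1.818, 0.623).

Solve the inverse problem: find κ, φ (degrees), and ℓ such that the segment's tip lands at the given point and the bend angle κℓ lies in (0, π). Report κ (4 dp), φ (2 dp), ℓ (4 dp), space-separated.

0.8125 232.48 3.2132

ρ = √(x²+y²) = √(-1.396² + -1.818²) = 2.29215
φ = atan2(y, x) mod 360° = atan2(-1.818, -1.396) = 232.4802°
|p|² = ρ² + z² = 2.29215² + 0.623² = 5.64207
κ = 2ρ / |p|² = 2×2.29215 / 5.64207 = 0.81252
θ = 2·atan2(ρ, z) = 2·atan2(2.29215, 0.623) = 2.61082 rad
ℓ = θ/κ = 2.61082/0.81252 = 3.21324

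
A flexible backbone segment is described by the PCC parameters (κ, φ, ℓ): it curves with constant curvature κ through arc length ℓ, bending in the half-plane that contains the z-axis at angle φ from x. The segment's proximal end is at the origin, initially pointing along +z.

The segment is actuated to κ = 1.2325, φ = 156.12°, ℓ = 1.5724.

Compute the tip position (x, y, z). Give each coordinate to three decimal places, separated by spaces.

θ = κ·ℓ = 1.2325 × 1.5724 = 1.93798 rad
ρ = (1 − cos θ)/κ = (1 − -0.35899)/1.2325 = 1.10263
z = sin θ / κ = 0.93334/1.2325 = 0.75727
x = ρ cos φ = 1.10263 × cos(156.12°) = -1.00824
y = ρ sin φ = 1.10263 × sin(156.12°) = 0.44637

-1.008 0.446 0.757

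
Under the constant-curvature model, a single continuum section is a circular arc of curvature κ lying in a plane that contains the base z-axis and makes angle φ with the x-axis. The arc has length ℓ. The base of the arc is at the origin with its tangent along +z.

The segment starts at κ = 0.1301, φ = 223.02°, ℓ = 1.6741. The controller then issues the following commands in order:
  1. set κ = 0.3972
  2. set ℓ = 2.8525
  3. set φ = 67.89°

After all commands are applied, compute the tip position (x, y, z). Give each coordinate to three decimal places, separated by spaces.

0.546 1.344 2.280

initial: κ=0.1301, φ=223.02°, ℓ=1.6741
cmd 1: set κ=0.3972 → (κ,φ,ℓ)=(0.3972,223.02°,1.6741) → tip=(-0.3922,-0.3660,1.5534)
cmd 2: set ℓ=2.8525 → (κ,φ,ℓ)=(0.3972,223.02°,2.8525) → tip=(-1.0604,-0.9895,2.2802)
cmd 3: set φ=67.89° → (κ,φ,ℓ)=(0.3972,67.89°,2.8525) → tip=(0.5459,1.3437,2.2802)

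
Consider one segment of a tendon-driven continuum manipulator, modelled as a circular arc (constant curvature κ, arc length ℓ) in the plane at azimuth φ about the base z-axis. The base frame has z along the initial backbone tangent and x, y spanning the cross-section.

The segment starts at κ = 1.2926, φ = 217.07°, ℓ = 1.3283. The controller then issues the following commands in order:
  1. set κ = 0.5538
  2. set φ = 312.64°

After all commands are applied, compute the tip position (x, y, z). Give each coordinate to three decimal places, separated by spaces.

initial: κ=1.2926, φ=217.07°, ℓ=1.3283
cmd 1: set κ=0.5538 → (κ,φ,ℓ)=(0.5538,217.07°,1.3283) → tip=(-0.3726,-0.2815,1.2117)
cmd 2: set φ=312.64° → (κ,φ,ℓ)=(0.5538,312.64°,1.3283) → tip=(0.3163,-0.3435,1.2117)

0.316 -0.343 1.212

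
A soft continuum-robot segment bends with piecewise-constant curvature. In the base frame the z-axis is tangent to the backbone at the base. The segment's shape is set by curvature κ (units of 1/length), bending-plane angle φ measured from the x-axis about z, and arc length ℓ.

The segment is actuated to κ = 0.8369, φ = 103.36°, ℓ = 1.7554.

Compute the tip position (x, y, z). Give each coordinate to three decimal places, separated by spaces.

-0.248 1.045 1.189

θ = κ·ℓ = 0.8369 × 1.7554 = 1.46909 rad
ρ = (1 − cos θ)/κ = (1 − 0.10153)/0.8369 = 1.07357
z = sin θ / κ = 0.99483/0.8369 = 1.18871
x = ρ cos φ = 1.07357 × cos(103.36°) = -0.24807
y = ρ sin φ = 1.07357 × sin(103.36°) = 1.04452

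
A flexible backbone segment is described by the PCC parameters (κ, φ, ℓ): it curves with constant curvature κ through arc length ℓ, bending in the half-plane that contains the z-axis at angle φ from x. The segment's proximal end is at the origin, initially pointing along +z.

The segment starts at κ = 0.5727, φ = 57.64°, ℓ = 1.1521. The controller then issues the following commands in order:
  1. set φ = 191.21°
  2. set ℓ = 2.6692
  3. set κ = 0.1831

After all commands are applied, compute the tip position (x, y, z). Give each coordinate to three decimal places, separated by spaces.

initial: κ=0.5727, φ=57.64°, ℓ=1.1521
cmd 1: set φ=191.21° → (κ,φ,ℓ)=(0.5727,191.21°,1.1521) → tip=(-0.3595,-0.0712,1.0703)
cmd 2: set ℓ=2.6692 → (κ,φ,ℓ)=(0.5727,191.21°,2.6692) → tip=(-1.6406,-0.3252,1.7446)
cmd 3: set κ=0.1831 → (κ,φ,ℓ)=(0.1831,191.21°,2.6692) → tip=(-0.6272,-0.1243,2.5642)

-0.627 -0.124 2.564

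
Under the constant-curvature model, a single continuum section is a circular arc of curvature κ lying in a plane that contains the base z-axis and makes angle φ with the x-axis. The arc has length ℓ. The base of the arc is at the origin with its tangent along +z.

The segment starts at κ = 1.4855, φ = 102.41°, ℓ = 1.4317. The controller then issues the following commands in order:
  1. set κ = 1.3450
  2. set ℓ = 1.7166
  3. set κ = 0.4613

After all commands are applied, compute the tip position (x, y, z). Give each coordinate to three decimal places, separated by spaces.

-0.139 0.630 1.543

initial: κ=1.4855, φ=102.41°, ℓ=1.4317
cmd 1: set κ=1.3450 → (κ,φ,ℓ)=(1.3450,102.41°,1.4317) → tip=(-0.2153,0.9784,0.6972)
cmd 2: set ℓ=1.7166 → (κ,φ,ℓ)=(1.3450,102.41°,1.7166) → tip=(-0.2673,1.2147,0.5500)
cmd 3: set κ=0.4613 → (κ,φ,ℓ)=(0.4613,102.41°,1.7166) → tip=(-0.1386,0.6298,1.5427)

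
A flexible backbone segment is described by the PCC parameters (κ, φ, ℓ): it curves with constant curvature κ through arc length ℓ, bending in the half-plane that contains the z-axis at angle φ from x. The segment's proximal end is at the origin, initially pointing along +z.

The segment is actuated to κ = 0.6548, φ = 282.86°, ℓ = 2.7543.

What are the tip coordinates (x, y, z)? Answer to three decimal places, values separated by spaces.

0.418 -1.832 1.486

θ = κ·ℓ = 0.6548 × 2.7543 = 1.80352 rad
ρ = (1 − cos θ)/κ = (1 − -0.23062)/0.6548 = 1.87939
z = sin θ / κ = 0.97304/0.6548 = 1.48602
x = ρ cos φ = 1.87939 × cos(282.86°) = 0.41829
y = ρ sin φ = 1.87939 × sin(282.86°) = -1.83225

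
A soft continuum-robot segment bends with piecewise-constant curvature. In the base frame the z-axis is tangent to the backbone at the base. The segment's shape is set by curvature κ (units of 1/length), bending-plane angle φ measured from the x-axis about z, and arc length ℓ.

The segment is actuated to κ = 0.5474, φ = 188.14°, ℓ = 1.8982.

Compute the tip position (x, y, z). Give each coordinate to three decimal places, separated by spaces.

θ = κ·ℓ = 0.5474 × 1.8982 = 1.03907 rad
ρ = (1 − cos θ)/κ = (1 − 0.50702)/0.5474 = 0.90059
z = sin θ / κ = 0.86194/0.5474 = 1.57460
x = ρ cos φ = 0.90059 × cos(188.14°) = -0.89151
y = ρ sin φ = 0.90059 × sin(188.14°) = -0.12752

-0.892 -0.128 1.575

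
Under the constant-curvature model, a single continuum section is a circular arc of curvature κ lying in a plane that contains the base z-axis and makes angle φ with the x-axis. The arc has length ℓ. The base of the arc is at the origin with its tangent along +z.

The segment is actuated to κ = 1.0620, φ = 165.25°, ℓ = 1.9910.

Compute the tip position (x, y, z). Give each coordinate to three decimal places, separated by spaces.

-1.382 0.364 0.806

θ = κ·ℓ = 1.0620 × 1.9910 = 2.11444 rad
ρ = (1 − cos θ)/κ = (1 − -0.51726)/1.0620 = 1.42868
z = sin θ / κ = 0.85583/1.0620 = 0.80586
x = ρ cos φ = 1.42868 × cos(165.25°) = -1.38160
y = ρ sin φ = 1.42868 × sin(165.25°) = 0.36375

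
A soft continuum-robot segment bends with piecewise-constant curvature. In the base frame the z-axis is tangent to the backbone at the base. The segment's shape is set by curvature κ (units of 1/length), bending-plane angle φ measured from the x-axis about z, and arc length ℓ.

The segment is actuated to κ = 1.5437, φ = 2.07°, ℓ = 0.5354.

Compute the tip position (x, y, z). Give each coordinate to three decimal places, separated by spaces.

0.209 0.008 0.476

θ = κ·ℓ = 1.5437 × 0.5354 = 0.82650 rad
ρ = (1 − cos θ)/κ = (1 − 0.67746)/1.5437 = 0.20894
z = sin θ / κ = 0.73556/1.5437 = 0.47649
x = ρ cos φ = 0.20894 × cos(2.07°) = 0.20881
y = ρ sin φ = 0.20894 × sin(2.07°) = 0.00755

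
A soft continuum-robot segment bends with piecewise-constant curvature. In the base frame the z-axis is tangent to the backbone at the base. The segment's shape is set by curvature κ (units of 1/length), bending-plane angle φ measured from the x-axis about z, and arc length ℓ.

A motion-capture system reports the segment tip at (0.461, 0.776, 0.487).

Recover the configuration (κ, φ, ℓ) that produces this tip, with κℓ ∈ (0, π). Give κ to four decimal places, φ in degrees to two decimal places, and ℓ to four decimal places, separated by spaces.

ρ = √(x²+y²) = √(0.461² + 0.776²) = 0.90261
φ = atan2(y, x) mod 360° = atan2(0.776, 0.461) = 59.2866°
|p|² = ρ² + z² = 0.90261² + 0.487² = 1.05187
κ = 2ρ / |p|² = 2×0.90261 / 1.05187 = 1.71620
θ = 2·atan2(ρ, z) = 2·atan2(0.90261, 0.487) = 2.15202 rad
ℓ = θ/κ = 2.15202/1.71620 = 1.25395

1.7162 59.29 1.2539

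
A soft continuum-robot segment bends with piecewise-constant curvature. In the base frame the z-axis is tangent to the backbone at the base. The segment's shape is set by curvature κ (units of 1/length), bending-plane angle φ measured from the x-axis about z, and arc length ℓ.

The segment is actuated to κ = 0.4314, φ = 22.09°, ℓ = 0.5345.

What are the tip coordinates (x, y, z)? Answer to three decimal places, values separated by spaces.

θ = κ·ℓ = 0.4314 × 0.5345 = 0.23058 rad
ρ = (1 − cos θ)/κ = (1 − 0.97353)/0.4314 = 0.06135
z = sin θ / κ = 0.22855/0.4314 = 0.52978
x = ρ cos φ = 0.06135 × cos(22.09°) = 0.05685
y = ρ sin φ = 0.06135 × sin(22.09°) = 0.02307

0.057 0.023 0.530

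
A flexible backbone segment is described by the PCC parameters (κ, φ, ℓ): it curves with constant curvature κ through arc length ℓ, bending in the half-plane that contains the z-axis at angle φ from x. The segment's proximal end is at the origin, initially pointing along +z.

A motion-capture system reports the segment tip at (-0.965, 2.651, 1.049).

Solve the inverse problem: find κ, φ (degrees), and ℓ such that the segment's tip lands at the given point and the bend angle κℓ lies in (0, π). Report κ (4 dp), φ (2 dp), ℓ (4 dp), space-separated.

ρ = √(x²+y²) = √(-0.965² + 2.651²) = 2.82117
φ = atan2(y, x) mod 360° = atan2(2.651, -0.965) = 110.0022°
|p|² = ρ² + z² = 2.82117² + 1.049² = 9.05943
κ = 2ρ / |p|² = 2×2.82117 / 9.05943 = 0.62282
θ = 2·atan2(ρ, z) = 2·atan2(2.82117, 1.049) = 2.42961 rad
ℓ = θ/κ = 2.42961/0.62282 = 3.90102

0.6228 110.00 3.9010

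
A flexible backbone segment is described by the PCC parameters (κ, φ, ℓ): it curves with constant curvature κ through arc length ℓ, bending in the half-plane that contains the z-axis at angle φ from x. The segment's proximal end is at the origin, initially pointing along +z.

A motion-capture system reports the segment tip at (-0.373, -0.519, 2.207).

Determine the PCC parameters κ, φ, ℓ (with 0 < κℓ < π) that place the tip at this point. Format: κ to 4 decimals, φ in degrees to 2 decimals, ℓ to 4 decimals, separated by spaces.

ρ = √(x²+y²) = √(-0.373² + -0.519²) = 0.63913
φ = atan2(y, x) mod 360° = atan2(-0.519, -0.373) = 234.2956°
|p|² = ρ² + z² = 0.63913² + 2.207² = 5.27934
κ = 2ρ / |p|² = 2×0.63913 / 5.27934 = 0.24213
θ = 2·atan2(ρ, z) = 2·atan2(0.63913, 2.207) = 0.56376 rad
ℓ = θ/κ = 0.56376/0.24213 = 2.32839

0.2421 234.30 2.3284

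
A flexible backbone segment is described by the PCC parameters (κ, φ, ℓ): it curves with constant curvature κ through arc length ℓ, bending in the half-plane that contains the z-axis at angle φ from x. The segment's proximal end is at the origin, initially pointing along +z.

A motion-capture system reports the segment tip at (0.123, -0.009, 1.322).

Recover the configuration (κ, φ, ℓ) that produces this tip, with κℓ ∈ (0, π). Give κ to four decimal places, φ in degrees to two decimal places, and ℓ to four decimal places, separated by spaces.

ρ = √(x²+y²) = √(0.123² + -0.009²) = 0.12333
φ = atan2(y, x) mod 360° = atan2(-0.009, 0.123) = 355.8151°
|p|² = ρ² + z² = 0.12333² + 1.322² = 1.76289
κ = 2ρ / |p|² = 2×0.12333 / 1.76289 = 0.13992
θ = 2·atan2(ρ, z) = 2·atan2(0.12333, 1.322) = 0.18604 rad
ℓ = θ/κ = 0.18604/0.13992 = 1.32966

0.1399 355.82 1.3297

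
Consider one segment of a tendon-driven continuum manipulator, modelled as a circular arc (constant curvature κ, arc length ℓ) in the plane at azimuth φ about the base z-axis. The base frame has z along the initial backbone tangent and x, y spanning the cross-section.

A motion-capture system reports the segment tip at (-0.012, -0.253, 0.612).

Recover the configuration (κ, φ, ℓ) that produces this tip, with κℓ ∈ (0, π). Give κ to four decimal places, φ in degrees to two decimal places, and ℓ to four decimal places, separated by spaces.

1.1547 267.28 0.6797

ρ = √(x²+y²) = √(-0.012² + -0.253²) = 0.25328
φ = atan2(y, x) mod 360° = atan2(-0.253, -0.012) = 267.2844°
|p|² = ρ² + z² = 0.25328² + 0.612² = 0.43870
κ = 2ρ / |p|² = 2×0.25328 / 0.43870 = 1.15471
θ = 2·atan2(ρ, z) = 2·atan2(0.25328, 0.612) = 0.78480 rad
ℓ = θ/κ = 0.78480/1.15471 = 0.67965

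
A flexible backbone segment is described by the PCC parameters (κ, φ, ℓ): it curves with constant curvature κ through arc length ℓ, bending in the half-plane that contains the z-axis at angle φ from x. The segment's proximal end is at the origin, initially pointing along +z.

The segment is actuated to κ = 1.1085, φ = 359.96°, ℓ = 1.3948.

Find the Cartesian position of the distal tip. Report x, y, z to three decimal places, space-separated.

θ = κ·ℓ = 1.1085 × 1.3948 = 1.54614 rad
ρ = (1 − cos θ)/κ = (1 − 0.02466)/1.1085 = 0.87988
z = sin θ / κ = 0.99970/1.1085 = 0.90185
x = ρ cos φ = 0.87988 × cos(359.96°) = 0.87988
y = ρ sin φ = 0.87988 × sin(359.96°) = -0.00061

0.880 -0.001 0.902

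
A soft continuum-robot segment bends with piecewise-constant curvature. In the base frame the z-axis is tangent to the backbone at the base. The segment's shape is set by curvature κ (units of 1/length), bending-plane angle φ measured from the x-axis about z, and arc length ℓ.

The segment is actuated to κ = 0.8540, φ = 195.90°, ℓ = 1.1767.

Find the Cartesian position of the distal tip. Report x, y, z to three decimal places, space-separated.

θ = κ·ℓ = 0.8540 × 1.1767 = 1.00490 rad
ρ = (1 − cos θ)/κ = (1 − 0.53617)/0.8540 = 0.54313
z = sin θ / κ = 0.84411/0.8540 = 0.98842
x = ρ cos φ = 0.54313 × cos(195.90°) = -0.52235
y = ρ sin φ = 0.54313 × sin(195.90°) = -0.14879

-0.522 -0.149 0.988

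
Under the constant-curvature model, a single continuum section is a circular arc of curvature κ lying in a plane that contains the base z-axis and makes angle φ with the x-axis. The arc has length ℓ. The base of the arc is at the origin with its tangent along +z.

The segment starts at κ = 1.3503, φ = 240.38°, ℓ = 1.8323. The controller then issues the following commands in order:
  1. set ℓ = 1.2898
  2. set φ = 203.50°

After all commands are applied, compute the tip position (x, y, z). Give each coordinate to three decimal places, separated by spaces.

-0.795 -0.346 0.730

initial: κ=1.3503, φ=240.38°, ℓ=1.8323
cmd 1: set ℓ=1.2898 → (κ,φ,ℓ)=(1.3503,240.38°,1.2898) → tip=(-0.4282,-0.7532,0.7298)
cmd 2: set φ=203.50° → (κ,φ,ℓ)=(1.3503,203.50°,1.2898) → tip=(-0.7946,-0.3455,0.7298)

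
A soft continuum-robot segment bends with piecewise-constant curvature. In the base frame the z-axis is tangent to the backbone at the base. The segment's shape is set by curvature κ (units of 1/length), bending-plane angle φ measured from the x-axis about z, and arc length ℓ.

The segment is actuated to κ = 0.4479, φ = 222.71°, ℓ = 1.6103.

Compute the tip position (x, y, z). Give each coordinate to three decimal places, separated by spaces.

-0.409 -0.377 1.474

θ = κ·ℓ = 0.4479 × 1.6103 = 0.72125 rad
ρ = (1 − cos θ)/κ = (1 − 0.75098)/0.4479 = 0.55598
z = sin θ / κ = 0.66033/0.4479 = 1.47427
x = ρ cos φ = 0.55598 × cos(222.71°) = -0.40853
y = ρ sin φ = 0.55598 × sin(222.71°) = -0.37711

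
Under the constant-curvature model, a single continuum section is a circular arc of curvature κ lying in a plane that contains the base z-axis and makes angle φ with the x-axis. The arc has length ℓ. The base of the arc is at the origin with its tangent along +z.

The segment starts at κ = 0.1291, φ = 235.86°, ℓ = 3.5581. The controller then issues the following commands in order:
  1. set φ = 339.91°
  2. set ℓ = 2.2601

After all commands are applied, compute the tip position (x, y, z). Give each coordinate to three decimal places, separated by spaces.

initial: κ=0.1291, φ=235.86°, ℓ=3.5581
cmd 1: set φ=339.91° → (κ,φ,ℓ)=(0.1291,339.91°,3.5581) → tip=(0.7541,-0.2758,3.4343)
cmd 2: set ℓ=2.2601 → (κ,φ,ℓ)=(0.1291,339.91°,2.2601) → tip=(0.3075,-0.1125,2.2282)

0.307 -0.112 2.228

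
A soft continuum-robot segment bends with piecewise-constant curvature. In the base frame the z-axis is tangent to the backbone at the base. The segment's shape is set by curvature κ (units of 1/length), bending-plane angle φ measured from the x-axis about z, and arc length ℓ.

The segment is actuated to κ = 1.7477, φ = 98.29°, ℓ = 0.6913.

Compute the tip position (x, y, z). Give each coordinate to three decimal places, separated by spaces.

-0.053 0.365 0.535

θ = κ·ℓ = 1.7477 × 0.6913 = 1.20819 rad
ρ = (1 − cos θ)/κ = (1 − 0.35472)/1.7477 = 0.36922
z = sin θ / κ = 0.93497/1.7477 = 0.53497
x = ρ cos φ = 0.36922 × cos(98.29°) = -0.05324
y = ρ sin φ = 0.36922 × sin(98.29°) = 0.36536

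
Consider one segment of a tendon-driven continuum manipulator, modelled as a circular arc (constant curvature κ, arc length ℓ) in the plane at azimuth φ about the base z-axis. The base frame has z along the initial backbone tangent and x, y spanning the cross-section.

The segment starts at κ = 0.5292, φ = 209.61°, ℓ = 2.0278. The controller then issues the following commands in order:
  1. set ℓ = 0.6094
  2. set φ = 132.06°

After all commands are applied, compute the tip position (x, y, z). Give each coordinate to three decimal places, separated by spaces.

initial: κ=0.5292, φ=209.61°, ℓ=2.0278
cmd 1: set ℓ=0.6094 → (κ,φ,ℓ)=(0.5292,209.61°,0.6094) → tip=(-0.0847,-0.0481,0.5989)
cmd 2: set φ=132.06° → (κ,φ,ℓ)=(0.5292,132.06°,0.6094) → tip=(-0.0653,0.0723,0.5989)

-0.065 0.072 0.599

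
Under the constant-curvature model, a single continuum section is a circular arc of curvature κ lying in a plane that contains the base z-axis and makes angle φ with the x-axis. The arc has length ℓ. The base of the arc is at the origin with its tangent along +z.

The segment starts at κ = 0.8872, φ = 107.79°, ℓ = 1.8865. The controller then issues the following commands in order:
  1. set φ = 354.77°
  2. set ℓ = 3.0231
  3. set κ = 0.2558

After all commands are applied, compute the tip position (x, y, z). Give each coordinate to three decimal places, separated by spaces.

initial: κ=0.8872, φ=107.79°, ℓ=1.8865
cmd 1: set φ=354.77° → (κ,φ,ℓ)=(0.8872,354.77°,1.8865) → tip=(1.2378,-0.1133,1.1212)
cmd 2: set ℓ=3.0231 → (κ,φ,ℓ)=(0.8872,354.77°,3.0231) → tip=(2.1285,-0.1948,0.4999)
cmd 3: set κ=0.2558 → (κ,φ,ℓ)=(0.2558,354.77°,3.0231) → tip=(1.1072,-0.1013,2.7307)

1.107 -0.101 2.731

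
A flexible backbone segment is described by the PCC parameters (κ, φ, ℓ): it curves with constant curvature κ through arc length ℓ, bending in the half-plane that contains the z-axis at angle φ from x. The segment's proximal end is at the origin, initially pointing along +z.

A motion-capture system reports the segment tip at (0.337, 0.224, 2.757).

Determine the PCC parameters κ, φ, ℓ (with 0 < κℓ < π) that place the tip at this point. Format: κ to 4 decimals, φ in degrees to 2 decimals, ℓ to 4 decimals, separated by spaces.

0.1042 33.61 2.7964

ρ = √(x²+y²) = √(0.337² + 0.224²) = 0.40465
φ = atan2(y, x) mod 360° = atan2(0.224, 0.337) = 33.6115°
|p|² = ρ² + z² = 0.40465² + 2.757² = 7.76479
κ = 2ρ / |p|² = 2×0.40465 / 7.76479 = 0.10423
θ = 2·atan2(ρ, z) = 2·atan2(0.40465, 2.757) = 0.29147 rad
ℓ = θ/κ = 0.29147/0.10423 = 2.79643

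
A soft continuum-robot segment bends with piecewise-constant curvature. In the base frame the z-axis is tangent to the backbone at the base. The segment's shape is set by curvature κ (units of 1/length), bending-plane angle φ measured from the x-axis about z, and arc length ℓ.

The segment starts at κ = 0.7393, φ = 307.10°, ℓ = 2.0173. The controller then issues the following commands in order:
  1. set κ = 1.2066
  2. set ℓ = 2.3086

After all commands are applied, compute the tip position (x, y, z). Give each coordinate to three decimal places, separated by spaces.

0.968 -1.281 0.289

initial: κ=0.7393, φ=307.10°, ℓ=2.0173
cmd 1: set κ=1.2066 → (κ,φ,ℓ)=(1.2066,307.10°,2.0173) → tip=(0.8799,-1.1634,0.5387)
cmd 2: set ℓ=2.3086 → (κ,φ,ℓ)=(1.2066,307.10°,2.3086) → tip=(0.9685,-1.2806,0.2889)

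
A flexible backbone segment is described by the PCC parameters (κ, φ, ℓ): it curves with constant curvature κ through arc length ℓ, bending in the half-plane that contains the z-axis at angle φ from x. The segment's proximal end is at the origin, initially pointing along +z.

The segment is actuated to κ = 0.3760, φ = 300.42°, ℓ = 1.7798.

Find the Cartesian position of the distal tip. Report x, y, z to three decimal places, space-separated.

0.290 -0.495 1.650

θ = κ·ℓ = 0.3760 × 1.7798 = 0.66920 rad
ρ = (1 − cos θ)/κ = (1 − 0.78432)/0.3760 = 0.57363
z = sin θ / κ = 0.62036/0.3760 = 1.64990
x = ρ cos φ = 0.57363 × cos(300.42°) = 0.29045
y = ρ sin φ = 0.57363 × sin(300.42°) = -0.49466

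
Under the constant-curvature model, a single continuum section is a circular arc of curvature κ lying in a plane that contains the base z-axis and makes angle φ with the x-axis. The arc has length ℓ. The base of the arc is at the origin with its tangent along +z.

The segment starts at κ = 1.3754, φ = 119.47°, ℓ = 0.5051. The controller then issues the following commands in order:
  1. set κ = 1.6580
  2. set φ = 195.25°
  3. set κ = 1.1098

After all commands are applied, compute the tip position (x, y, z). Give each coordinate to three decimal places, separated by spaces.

-0.133 -0.036 0.479

initial: κ=1.3754, φ=119.47°, ℓ=0.5051
cmd 1: set κ=1.6580 → (κ,φ,ℓ)=(1.6580,119.47°,0.5051) → tip=(-0.0981,0.1736,0.4481)
cmd 2: set φ=195.25° → (κ,φ,ℓ)=(1.6580,195.25°,0.5051) → tip=(-0.1924,-0.0525,0.4481)
cmd 3: set κ=1.1098 → (κ,φ,ℓ)=(1.1098,195.25°,0.5051) → tip=(-0.1330,-0.0363,0.4791)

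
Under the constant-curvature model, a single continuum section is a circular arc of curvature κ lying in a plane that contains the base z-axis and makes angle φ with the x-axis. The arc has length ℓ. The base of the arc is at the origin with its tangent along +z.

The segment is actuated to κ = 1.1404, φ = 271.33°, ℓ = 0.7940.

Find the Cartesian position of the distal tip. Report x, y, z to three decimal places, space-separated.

θ = κ·ℓ = 1.1404 × 0.7940 = 0.90548 rad
ρ = (1 − cos θ)/κ = (1 − 0.61731)/1.1404 = 0.33558
z = sin θ / κ = 0.78672/1.1404 = 0.68986
x = ρ cos φ = 0.33558 × cos(271.33°) = 0.00779
y = ρ sin φ = 0.33558 × sin(271.33°) = -0.33548

0.008 -0.335 0.690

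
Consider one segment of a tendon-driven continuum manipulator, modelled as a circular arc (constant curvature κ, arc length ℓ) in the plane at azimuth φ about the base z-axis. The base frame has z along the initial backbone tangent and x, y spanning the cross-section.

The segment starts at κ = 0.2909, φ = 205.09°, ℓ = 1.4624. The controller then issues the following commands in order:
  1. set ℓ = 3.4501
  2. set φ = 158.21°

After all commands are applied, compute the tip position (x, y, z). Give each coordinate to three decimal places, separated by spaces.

initial: κ=0.2909, φ=205.09°, ℓ=1.4624
cmd 1: set ℓ=3.4501 → (κ,φ,ℓ)=(0.2909,205.09°,3.4501) → tip=(-1.4407,-0.6746,2.8994)
cmd 2: set φ=158.21° → (κ,φ,ℓ)=(0.2909,158.21°,3.4501) → tip=(-1.4771,0.5905,2.8994)

-1.477 0.591 2.899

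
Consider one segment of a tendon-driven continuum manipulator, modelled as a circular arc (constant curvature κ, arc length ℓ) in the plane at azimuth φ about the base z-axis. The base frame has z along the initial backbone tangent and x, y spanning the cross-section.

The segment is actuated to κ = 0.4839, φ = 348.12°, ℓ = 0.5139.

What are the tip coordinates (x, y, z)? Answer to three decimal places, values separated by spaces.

θ = κ·ℓ = 0.4839 × 0.5139 = 0.24868 rad
ρ = (1 − cos θ)/κ = (1 − 0.96924)/0.4839 = 0.06357
z = sin θ / κ = 0.24612/0.4839 = 0.50862
x = ρ cos φ = 0.06357 × cos(348.12°) = 0.06221
y = ρ sin φ = 0.06357 × sin(348.12°) = -0.01309

0.062 -0.013 0.509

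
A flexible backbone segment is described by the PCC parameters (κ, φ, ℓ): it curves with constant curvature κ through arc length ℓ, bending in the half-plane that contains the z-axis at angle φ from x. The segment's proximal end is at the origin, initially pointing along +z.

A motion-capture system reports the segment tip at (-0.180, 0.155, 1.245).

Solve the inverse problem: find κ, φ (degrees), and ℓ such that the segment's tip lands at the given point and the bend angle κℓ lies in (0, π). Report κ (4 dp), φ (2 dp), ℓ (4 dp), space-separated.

0.2957 139.27 1.2750

ρ = √(x²+y²) = √(-0.180² + 0.155²) = 0.23754
φ = atan2(y, x) mod 360° = atan2(0.155, -0.180) = 139.2679°
|p|² = ρ² + z² = 0.23754² + 1.245² = 1.60645
κ = 2ρ / |p|² = 2×0.23754 / 1.60645 = 0.29573
θ = 2·atan2(ρ, z) = 2·atan2(0.23754, 1.245) = 0.37706 rad
ℓ = θ/κ = 0.37706/0.29573 = 1.27500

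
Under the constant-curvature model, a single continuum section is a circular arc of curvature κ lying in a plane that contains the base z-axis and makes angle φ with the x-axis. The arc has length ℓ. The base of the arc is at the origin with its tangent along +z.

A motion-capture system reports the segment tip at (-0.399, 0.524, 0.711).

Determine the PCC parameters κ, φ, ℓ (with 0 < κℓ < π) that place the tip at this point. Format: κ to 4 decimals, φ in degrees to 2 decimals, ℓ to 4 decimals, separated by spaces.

1.4024 127.29 1.0656

ρ = √(x²+y²) = √(-0.399² + 0.524²) = 0.65862
φ = atan2(y, x) mod 360° = atan2(0.524, -0.399) = 127.2875°
|p|² = ρ² + z² = 0.65862² + 0.711² = 0.93930
κ = 2ρ / |p|² = 2×0.65862 / 0.93930 = 1.40236
θ = 2·atan2(ρ, z) = 2·atan2(0.65862, 0.711) = 1.49434 rad
ℓ = θ/κ = 1.49434/1.40236 = 1.06559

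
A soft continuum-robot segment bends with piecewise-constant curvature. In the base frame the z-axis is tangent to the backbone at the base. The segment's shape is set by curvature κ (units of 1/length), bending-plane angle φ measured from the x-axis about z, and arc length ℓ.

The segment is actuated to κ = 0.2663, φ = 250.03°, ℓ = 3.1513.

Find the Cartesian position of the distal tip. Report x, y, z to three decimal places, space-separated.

θ = κ·ℓ = 0.2663 × 3.1513 = 0.83919 rad
ρ = (1 − cos θ)/κ = (1 − 0.66806)/0.2663 = 1.24647
z = sin θ / κ = 0.74410/0.2663 = 2.79423
x = ρ cos φ = 1.24647 × cos(250.03°) = -0.42570
y = ρ sin φ = 1.24647 × sin(250.03°) = -1.17152

-0.426 -1.172 2.794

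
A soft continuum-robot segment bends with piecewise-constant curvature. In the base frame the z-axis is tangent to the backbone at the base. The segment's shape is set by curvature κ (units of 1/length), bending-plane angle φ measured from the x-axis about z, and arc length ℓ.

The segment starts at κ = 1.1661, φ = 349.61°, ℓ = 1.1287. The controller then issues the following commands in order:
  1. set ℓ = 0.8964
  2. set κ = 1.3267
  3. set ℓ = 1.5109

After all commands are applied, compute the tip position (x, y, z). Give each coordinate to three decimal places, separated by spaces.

initial: κ=1.1661, φ=349.61°, ℓ=1.1287
cmd 1: set ℓ=0.8964 → (κ,φ,ℓ)=(1.1661,349.61°,0.8964) → tip=(0.4204,-0.0771,0.7418)
cmd 2: set κ=1.3267 → (κ,φ,ℓ)=(1.3267,349.61°,0.8964) → tip=(0.4653,-0.0853,0.6995)
cmd 3: set ℓ=1.5109 → (κ,φ,ℓ)=(1.3267,349.61°,1.5109) → tip=(1.0530,-0.1931,0.6840)

1.053 -0.193 0.684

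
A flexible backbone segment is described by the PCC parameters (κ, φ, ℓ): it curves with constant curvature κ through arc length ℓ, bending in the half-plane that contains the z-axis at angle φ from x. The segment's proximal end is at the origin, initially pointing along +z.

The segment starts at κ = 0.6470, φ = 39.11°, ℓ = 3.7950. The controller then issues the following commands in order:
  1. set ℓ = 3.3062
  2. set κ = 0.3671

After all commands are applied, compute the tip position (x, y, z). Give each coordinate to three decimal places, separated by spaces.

initial: κ=0.6470, φ=39.11°, ℓ=3.7950
cmd 1: set ℓ=3.3062 → (κ,φ,ℓ)=(0.6470,39.11°,3.3062) → tip=(1.8448,1.4997,1.3026)
cmd 2: set κ=0.3671 → (κ,φ,ℓ)=(0.3671,39.11°,3.3062) → tip=(1.3749,1.1177,2.5522)

1.375 1.118 2.552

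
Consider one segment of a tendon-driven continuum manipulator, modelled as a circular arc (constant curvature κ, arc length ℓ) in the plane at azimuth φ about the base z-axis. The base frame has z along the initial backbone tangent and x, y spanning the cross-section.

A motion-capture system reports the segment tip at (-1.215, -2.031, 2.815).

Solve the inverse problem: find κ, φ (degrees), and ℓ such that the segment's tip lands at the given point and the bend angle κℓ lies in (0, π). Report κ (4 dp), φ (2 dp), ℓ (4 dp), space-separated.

0.3500 239.11 3.9953

ρ = √(x²+y²) = √(-1.215² + -2.031²) = 2.36668
φ = atan2(y, x) mod 360° = atan2(-2.031, -1.215) = 239.1110°
|p|² = ρ² + z² = 2.36668² + 2.815² = 13.52541
κ = 2ρ / |p|² = 2×2.36668 / 13.52541 = 0.34996
θ = 2·atan2(ρ, z) = 2·atan2(2.36668, 2.815) = 1.39819 rad
ℓ = θ/κ = 1.39819/0.34996 = 3.99527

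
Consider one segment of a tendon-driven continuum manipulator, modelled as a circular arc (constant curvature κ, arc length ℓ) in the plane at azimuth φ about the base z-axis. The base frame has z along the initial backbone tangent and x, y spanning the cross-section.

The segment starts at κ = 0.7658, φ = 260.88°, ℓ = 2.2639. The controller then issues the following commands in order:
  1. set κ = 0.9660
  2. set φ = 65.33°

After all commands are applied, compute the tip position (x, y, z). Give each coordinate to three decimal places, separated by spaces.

initial: κ=0.7658, φ=260.88°, ℓ=2.2639
cmd 1: set κ=0.9660 → (κ,φ,ℓ)=(0.9660,260.88°,2.2639) → tip=(-0.2589,-1.6128,0.8448)
cmd 2: set φ=65.33° → (κ,φ,ℓ)=(0.9660,65.33°,2.2639) → tip=(0.6818,1.4843,0.8448)

0.682 1.484 0.845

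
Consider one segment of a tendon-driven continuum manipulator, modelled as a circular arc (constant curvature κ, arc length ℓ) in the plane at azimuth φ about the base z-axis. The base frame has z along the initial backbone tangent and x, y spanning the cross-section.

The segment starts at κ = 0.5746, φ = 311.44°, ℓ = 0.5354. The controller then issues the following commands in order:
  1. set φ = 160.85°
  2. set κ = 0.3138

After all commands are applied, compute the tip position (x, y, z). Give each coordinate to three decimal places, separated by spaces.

initial: κ=0.5746, φ=311.44°, ℓ=0.5354
cmd 1: set φ=160.85° → (κ,φ,ℓ)=(0.5746,160.85°,0.5354) → tip=(-0.0772,0.0268,0.5270)
cmd 2: set κ=0.3138 → (κ,φ,ℓ)=(0.3138,160.85°,0.5354) → tip=(-0.0424,0.0147,0.5329)

-0.042 0.015 0.533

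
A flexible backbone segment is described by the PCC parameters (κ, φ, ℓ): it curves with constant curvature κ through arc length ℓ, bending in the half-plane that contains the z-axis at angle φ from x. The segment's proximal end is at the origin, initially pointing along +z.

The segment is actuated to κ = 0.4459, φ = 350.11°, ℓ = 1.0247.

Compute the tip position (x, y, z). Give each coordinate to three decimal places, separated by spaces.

θ = κ·ℓ = 0.4459 × 1.0247 = 0.45691 rad
ρ = (1 − cos θ)/κ = (1 − 0.89742)/0.4459 = 0.23006
z = sin θ / κ = 0.44118/0.4459 = 0.98942
x = ρ cos φ = 0.23006 × cos(350.11°) = 0.22664
y = ρ sin φ = 0.23006 × sin(350.11°) = -0.03951

0.227 -0.040 0.989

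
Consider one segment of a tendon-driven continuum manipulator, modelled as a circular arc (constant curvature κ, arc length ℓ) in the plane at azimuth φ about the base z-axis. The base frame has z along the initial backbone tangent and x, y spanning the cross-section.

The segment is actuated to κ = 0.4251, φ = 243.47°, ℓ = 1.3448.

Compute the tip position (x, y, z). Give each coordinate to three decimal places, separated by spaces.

-0.167 -0.335 1.273

θ = κ·ℓ = 0.4251 × 1.3448 = 0.57167 rad
ρ = (1 − cos θ)/κ = (1 − 0.84100)/0.4251 = 0.37404
z = sin θ / κ = 0.54104/0.4251 = 1.27274
x = ρ cos φ = 0.37404 × cos(243.47°) = -0.16707
y = ρ sin φ = 0.37404 × sin(243.47°) = -0.33465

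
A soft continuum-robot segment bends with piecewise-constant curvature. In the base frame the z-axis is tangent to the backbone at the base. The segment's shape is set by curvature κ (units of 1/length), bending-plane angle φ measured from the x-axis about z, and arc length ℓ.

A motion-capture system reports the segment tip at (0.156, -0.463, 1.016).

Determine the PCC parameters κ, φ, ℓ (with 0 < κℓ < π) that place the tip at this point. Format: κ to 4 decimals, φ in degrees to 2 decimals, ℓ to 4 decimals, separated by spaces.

ρ = √(x²+y²) = √(0.156² + -0.463²) = 0.48857
φ = atan2(y, x) mod 360° = atan2(-0.463, 0.156) = 288.6204°
|p|² = ρ² + z² = 0.48857² + 1.016² = 1.27096
κ = 2ρ / |p|² = 2×0.48857 / 1.27096 = 0.76883
θ = 2·atan2(ρ, z) = 2·atan2(0.48857, 1.016) = 0.89647 rad
ℓ = θ/κ = 0.89647/0.76883 = 1.16602

0.7688 288.62 1.1660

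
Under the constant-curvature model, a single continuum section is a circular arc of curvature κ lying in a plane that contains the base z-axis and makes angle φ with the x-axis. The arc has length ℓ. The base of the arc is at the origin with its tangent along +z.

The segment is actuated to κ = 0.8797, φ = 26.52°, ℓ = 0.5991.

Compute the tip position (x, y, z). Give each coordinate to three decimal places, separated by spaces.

0.138 0.069 0.572

θ = κ·ℓ = 0.8797 × 0.5991 = 0.52703 rad
ρ = (1 − cos θ)/κ = (1 − 0.86431)/0.8797 = 0.15425
z = sin θ / κ = 0.50297/0.8797 = 0.57175
x = ρ cos φ = 0.15425 × cos(26.52°) = 0.13802
y = ρ sin φ = 0.15425 × sin(26.52°) = 0.06887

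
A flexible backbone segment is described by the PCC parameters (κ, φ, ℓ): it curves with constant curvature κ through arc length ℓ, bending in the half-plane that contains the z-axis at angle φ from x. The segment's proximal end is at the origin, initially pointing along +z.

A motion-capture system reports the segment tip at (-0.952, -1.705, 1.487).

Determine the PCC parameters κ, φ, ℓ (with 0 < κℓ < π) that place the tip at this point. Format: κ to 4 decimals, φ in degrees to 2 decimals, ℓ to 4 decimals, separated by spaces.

ρ = √(x²+y²) = √(-0.952² + -1.705²) = 1.95277
φ = atan2(y, x) mod 360° = atan2(-1.705, -0.952) = 240.8229°
|p|² = ρ² + z² = 1.95277² + 1.487² = 6.02450
κ = 2ρ / |p|² = 2×1.95277 / 6.02450 = 0.64828
θ = 2·atan2(ρ, z) = 2·atan2(1.95277, 1.487) = 1.83998 rad
ℓ = θ/κ = 1.83998/0.64828 = 2.83825

0.6483 240.82 2.8383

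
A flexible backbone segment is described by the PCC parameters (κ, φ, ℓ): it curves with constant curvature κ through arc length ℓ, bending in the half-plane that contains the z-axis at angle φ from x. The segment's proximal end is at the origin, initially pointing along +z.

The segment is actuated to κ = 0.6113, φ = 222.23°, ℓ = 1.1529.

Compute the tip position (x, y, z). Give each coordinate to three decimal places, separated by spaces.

-0.289 -0.262 1.060

θ = κ·ℓ = 0.6113 × 1.1529 = 0.70477 rad
ρ = (1 − cos θ)/κ = (1 − 0.76176)/0.6113 = 0.38972
z = sin θ / κ = 0.64786/0.6113 = 1.05980
x = ρ cos φ = 0.38972 × cos(222.23°) = -0.28857
y = ρ sin φ = 0.38972 × sin(222.23°) = -0.26194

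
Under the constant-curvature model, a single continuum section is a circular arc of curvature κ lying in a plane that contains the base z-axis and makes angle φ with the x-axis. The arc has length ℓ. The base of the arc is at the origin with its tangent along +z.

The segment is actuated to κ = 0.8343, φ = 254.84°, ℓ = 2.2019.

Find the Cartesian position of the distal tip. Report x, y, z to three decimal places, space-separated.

-0.396 -1.461 1.156

θ = κ·ℓ = 0.8343 × 2.2019 = 1.83705 rad
ρ = (1 − cos θ)/κ = (1 − -0.26311)/0.8343 = 1.51398
z = sin θ / κ = 0.96476/0.8343 = 1.15638
x = ρ cos φ = 1.51398 × cos(254.84°) = -0.39593
y = ρ sin φ = 1.51398 × sin(254.84°) = -1.46129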